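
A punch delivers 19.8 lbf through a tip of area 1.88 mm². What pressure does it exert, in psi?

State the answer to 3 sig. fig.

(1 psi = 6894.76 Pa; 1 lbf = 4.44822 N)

19.8 lbf × 4.44822 = 88.0748 N
1.88 mm² × 10⁻⁶ = 1.88×10⁻⁶ m²
P = F / A = 88.0748 N / 1.88×10⁻⁶ m² = 4.68483×10⁷ Pa
4.68483×10⁷ Pa ÷ (6894.76 Pa/psi) = 6794.77 psi

6790 psi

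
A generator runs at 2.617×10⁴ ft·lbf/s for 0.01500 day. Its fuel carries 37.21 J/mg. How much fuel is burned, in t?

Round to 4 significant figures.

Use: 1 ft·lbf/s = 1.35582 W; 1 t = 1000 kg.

2.617×10⁴ ft·lbf/s → 35481.8 W
0.01500 day → 1296 s
E = P × t = 35481.8 × 1296 = 4.59844×10⁷ J
37.21 J/mg → 3.721×10⁷ J/kg
m = E / e_s = 4.59844×10⁷ / 3.721×10⁷ = 1.23581 kg
In t: 1.23581 / 1000 = 0.00123581 t

0.001236 t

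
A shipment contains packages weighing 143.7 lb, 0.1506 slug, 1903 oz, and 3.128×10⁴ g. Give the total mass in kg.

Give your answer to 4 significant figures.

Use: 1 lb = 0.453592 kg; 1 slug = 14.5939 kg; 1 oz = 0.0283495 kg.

152.6 kg

143.7 lb × 0.453592 = 65.1812 kg
0.1506 slug × 14.5939 = 2.19784 kg
1903 oz × 0.0283495 = 53.9491 kg
3.128×10⁴ g × 0.001 = 31.28 kg
Sum: 65.1812 + 2.19784 + 53.9491 + 31.28 = 152.608 kg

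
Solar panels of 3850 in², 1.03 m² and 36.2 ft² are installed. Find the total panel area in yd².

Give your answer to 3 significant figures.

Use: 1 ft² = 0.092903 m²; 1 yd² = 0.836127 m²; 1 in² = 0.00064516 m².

3850 in² × 0.00064516 → 2.48387 m²
1.03 m² (already m²)
36.2 ft² × 0.092903 → 3.36309 m²
Combined: 2.48387 + 1.03 + 3.36309 = 6.87696 m²
In yd²: 6.87696 / 0.836127 = 8.22478 yd²

8.22 yd²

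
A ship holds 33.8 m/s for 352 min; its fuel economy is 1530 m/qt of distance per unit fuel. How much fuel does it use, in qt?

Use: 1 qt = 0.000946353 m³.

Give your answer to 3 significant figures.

352 min → 21120 s
d = v × t = 33.8 × 21120 = 713856 m
1530 m/qt → 1.61673×10⁶ m/m³
V = d / (distance per unit fuel) = 713856 / 1.61673×10⁶ = 0.441543 m³
In qt: 0.441543 / 0.000946353 = 466.573 qt

467 qt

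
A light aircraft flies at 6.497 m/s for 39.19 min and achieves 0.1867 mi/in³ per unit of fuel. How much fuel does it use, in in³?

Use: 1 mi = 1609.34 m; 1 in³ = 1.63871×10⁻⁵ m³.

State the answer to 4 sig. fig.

39.19 min → 2351.4 s
d = v × t = 6.497 × 2351.4 = 15277 m
0.1867 mi/in³ → 1.83354×10⁷ m/m³
V = d / (distance per unit fuel) = 15277 / 1.83354×10⁷ = 8.33197×10⁻⁴ m³
In in³: 8.33197×10⁻⁴ / 1.63871×10⁻⁵ = 50.8447 in³

50.84 in³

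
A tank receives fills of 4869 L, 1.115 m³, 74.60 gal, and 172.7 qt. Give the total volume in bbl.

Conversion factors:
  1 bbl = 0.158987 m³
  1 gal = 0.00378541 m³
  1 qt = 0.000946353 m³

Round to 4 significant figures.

40.44 bbl

4869 L × 0.001 = 4.869 m³
1.115 m³ (already m³)
74.60 gal × 0.00378541 = 0.282392 m³
172.7 qt × 0.000946353 = 0.163435 m³
Combined: 4.869 + 1.115 + 0.282392 + 0.163435 = 6.42983 m³
In bbl: 6.42983 / 0.158987 = 40.4425 bbl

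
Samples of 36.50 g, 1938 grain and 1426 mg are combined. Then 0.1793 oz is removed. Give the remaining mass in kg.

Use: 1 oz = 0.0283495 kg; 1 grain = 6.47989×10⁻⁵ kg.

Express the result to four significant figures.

0.1584 kg

36.50 g × 0.001 = 0.0365 kg
1938 grain × 6.47989×10⁻⁵ = 0.12558 kg
1426 mg × 10⁻⁶ = 0.001426 kg
0.1793 oz × 0.0283495 = 0.00508307 kg
Result: 0.0365 + 0.12558 + 0.001426 − 0.00508307 = 0.158423 kg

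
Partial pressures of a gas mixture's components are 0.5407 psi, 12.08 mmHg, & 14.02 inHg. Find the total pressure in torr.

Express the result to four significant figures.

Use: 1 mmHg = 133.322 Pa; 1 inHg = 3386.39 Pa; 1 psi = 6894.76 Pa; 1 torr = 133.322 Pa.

396.2 torr

0.5407 psi × 6894.76 → 3728 Pa
12.08 mmHg × 133.322 → 1610.53 Pa
14.02 inHg × 3386.39 → 47477.2 Pa
Total: 3728 + 1610.53 + 47477.2 = 52815.7 Pa
In torr: 52815.7 / 133.322 = 396.151 torr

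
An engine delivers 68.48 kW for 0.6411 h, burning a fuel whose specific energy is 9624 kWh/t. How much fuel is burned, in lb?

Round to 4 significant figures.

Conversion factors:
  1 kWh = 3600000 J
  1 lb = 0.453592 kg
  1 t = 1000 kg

68.48 kW → 68480 W
0.6411 h → 2307.96 s
E = P × t = 68480 × 2307.96 = 1.58049×10⁸ J
9624 kWh/t → 3.46464×10⁷ J/kg
m = E / e_s = 1.58049×10⁸ / 3.46464×10⁷ = 4.56177 kg
In lb: 4.56177 / 0.453592 = 10.057 lb

10.06 lb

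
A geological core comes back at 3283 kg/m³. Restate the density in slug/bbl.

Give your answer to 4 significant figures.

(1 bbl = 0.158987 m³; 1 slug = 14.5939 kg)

35.77 slug/bbl

3283 kg/m³ is already 3283 kg/m³
3283 kg/m³ ÷ 14.5939 kg/slug × 0.158987 m³/bbl = 35.7652 slug/bbl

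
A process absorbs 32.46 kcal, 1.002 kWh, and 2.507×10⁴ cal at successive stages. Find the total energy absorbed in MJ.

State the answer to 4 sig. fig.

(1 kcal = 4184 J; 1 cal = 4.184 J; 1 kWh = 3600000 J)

32.46 kcal × 4184 = 135813 J
1.002 kWh × 3600000 = 3.6072×10⁶ J
2.507×10⁴ cal × 4.184 = 104893 J
Sum: 135813 + 3.6072×10⁶ + 104893 = 3.84791×10⁶ J
In MJ: 3.84791×10⁶ / 1000000 = 3.84791 MJ

3.848 MJ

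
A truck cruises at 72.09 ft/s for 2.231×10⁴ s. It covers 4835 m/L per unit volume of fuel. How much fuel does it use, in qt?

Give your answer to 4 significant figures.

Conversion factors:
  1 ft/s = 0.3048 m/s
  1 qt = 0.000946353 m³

72.09 ft/s → 21.973 m/s
d = v × t = 21.973 × 22310 = 490218 m
4835 m/L → 4.835×10⁶ m/m³
V = d / (distance per unit fuel) = 490218 / 4.835×10⁶ = 0.101389 m³
In qt: 0.101389 / 0.000946353 = 107.137 qt

107.1 qt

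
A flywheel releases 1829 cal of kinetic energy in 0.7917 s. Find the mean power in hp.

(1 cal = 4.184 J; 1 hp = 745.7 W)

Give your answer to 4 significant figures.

12.96 hp

1829 cal × 4.184 → 7652.54 J
P = E / t = 7652.54 J / 0.7917 s = 9665.96 W
9665.96 W ÷ (745.7 W/hp) = 12.9623 hp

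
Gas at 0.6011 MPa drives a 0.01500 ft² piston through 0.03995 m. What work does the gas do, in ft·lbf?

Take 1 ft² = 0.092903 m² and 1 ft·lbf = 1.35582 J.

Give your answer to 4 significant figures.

0.6011 MPa → 601100 Pa
0.01500 ft² → 0.00139354 m²
F = P × A = 601100 × 0.00139354 = 837.657 N
W = F × d = 837.657 × 0.03995 = 33.4644 J
In ft·lbf: 33.4644 / 1.35582 = 24.682 ft·lbf

24.68 ft·lbf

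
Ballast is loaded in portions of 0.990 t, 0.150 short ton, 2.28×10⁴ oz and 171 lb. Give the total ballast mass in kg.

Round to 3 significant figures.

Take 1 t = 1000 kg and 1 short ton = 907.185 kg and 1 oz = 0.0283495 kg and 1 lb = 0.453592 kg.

1850 kg

0.990 t × 1000 = 990 kg
0.150 short ton × 907.185 = 136.078 kg
2.28×10⁴ oz × 0.0283495 = 646.369 kg
171 lb × 0.453592 = 77.5642 kg
Total: 990 + 136.078 + 646.369 + 77.5642 = 1850.01 kg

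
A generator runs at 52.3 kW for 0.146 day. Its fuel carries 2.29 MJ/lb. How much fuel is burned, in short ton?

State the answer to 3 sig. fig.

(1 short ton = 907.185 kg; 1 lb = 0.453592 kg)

0.144 short ton

52.3 kW → 52300 W
0.146 day → 12614.4 s
E = P × t = 52300 × 12614.4 = 6.59733×10⁸ J
2.29 MJ/lb → 5.04859×10⁶ J/kg
m = E / e_s = 6.59733×10⁸ / 5.04859×10⁶ = 130.677 kg
In short ton: 130.677 / 907.185 = 0.144047 short ton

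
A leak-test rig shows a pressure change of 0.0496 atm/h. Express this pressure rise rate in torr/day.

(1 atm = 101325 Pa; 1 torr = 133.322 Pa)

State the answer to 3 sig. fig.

0.0496 atm/h × 101325 Pa/atm ÷ 3600 s/h = 1.39603 Pa/s
1.39603 Pa/s ÷ 133.322 Pa/torr × 86400 s/day = 904.704 torr/day

905 torr/day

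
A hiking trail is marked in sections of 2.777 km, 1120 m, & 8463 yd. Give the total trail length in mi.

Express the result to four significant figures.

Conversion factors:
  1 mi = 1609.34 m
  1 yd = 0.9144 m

7.230 mi

2.777 km × 1000 = 2777 m
1120 m (already m)
8463 yd × 0.9144 = 7738.57 m
Combined: 2777 + 1120 + 7738.57 = 11635.6 m
In mi: 11635.6 / 1609.34 = 7.23004 mi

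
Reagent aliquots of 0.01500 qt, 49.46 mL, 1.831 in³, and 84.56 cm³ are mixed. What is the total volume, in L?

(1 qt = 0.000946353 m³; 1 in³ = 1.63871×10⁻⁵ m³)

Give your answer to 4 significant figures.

0.1782 L

0.01500 qt × 0.000946353 → 1.41953×10⁻⁵ m³
49.46 mL × 10⁻⁶ → 4.946×10⁻⁵ m³
1.831 in³ × 1.63871×10⁻⁵ → 3.00048×10⁻⁵ m³
84.56 cm³ × 10⁻⁶ → 8.456×10⁻⁵ m³
Combined: 1.41953×10⁻⁵ + 4.946×10⁻⁵ + 3.00048×10⁻⁵ + 8.456×10⁻⁵ = 1.7822×10⁻⁴ m³
In L: 1.7822×10⁻⁴ / 0.001 = 0.17822 L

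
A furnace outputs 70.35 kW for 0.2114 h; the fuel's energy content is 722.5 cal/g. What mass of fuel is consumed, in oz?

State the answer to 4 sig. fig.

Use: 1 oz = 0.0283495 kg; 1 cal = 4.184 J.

624.7 oz

70.35 kW → 70350 W
0.2114 h → 761.04 s
E = P × t = 70350 × 761.04 = 5.35392×10⁷ J
722.5 cal/g → 3.02294×10⁶ J/kg
m = E / e_s = 5.35392×10⁷ / 3.02294×10⁶ = 17.711 kg
In oz: 17.711 / 0.0283495 = 624.738 oz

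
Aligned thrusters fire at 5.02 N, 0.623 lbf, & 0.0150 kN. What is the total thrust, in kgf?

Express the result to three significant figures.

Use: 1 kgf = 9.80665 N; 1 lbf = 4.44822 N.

2.32 kgf

5.02 N (already N)
0.623 lbf × 4.44822 = 2.77124 N
0.0150 kN × 1000 = 15 N
Sum: 5.02 + 2.77124 + 15 = 22.7912 N
In kgf: 22.7912 / 9.80665 = 2.32406 kgf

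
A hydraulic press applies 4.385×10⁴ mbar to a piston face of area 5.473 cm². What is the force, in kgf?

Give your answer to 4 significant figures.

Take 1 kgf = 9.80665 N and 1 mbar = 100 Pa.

244.7 kgf

4.385×10⁴ mbar × 100 → 4.385×10⁶ Pa
5.473 cm² × 0.0001 → 5.473×10⁻⁴ m²
F = P × A = 4.385×10⁶ Pa × 5.473×10⁻⁴ m² = 2399.91 N
2399.91 N ÷ (9.80665 N/kgf) = 244.723 kgf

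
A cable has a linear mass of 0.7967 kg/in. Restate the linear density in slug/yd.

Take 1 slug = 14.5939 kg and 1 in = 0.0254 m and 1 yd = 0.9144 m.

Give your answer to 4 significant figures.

1.965 slug/yd

0.7967 kg/in ÷ 0.0254 m/in = 31.3661 kg/m
31.3661 kg/m ÷ 14.5939 kg/slug × 0.9144 m/yd = 1.96528 slug/yd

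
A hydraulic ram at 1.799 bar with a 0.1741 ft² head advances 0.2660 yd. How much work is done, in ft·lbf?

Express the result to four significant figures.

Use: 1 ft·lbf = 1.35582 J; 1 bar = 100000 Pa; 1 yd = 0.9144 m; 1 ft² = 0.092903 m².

1.799 bar → 179900 Pa
0.1741 ft² → 0.0161744 m²
F = P × A = 179900 × 0.0161744 = 2909.77 N
0.2660 yd → 0.24323 m
W = F × d = 2909.77 × 0.24323 = 707.743 J
In ft·lbf: 707.743 / 1.35582 = 522.004 ft·lbf

522.0 ft·lbf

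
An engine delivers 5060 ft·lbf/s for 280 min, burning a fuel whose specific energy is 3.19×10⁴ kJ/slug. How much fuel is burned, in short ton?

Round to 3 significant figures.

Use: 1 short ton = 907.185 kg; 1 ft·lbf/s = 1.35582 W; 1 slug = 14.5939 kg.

0.0581 short ton

5060 ft·lbf/s → 6860.45 W
280 min → 16800 s
E = P × t = 6860.45 × 16800 = 1.15256×10⁸ J
3.19×10⁴ kJ/slug → 2.18584×10⁶ J/kg
m = E / e_s = 1.15256×10⁸ / 2.18584×10⁶ = 52.7285 kg
In short ton: 52.7285 / 907.185 = 0.0581232 short ton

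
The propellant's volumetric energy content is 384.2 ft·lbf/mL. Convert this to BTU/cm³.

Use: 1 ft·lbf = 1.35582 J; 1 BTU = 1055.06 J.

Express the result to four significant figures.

384.2 ft·lbf/mL × 1.35582 J/ft·lbf ÷ 10⁻⁶ m³/mL = 5.20906×10⁸ J/m³
5.20906×10⁸ J/m³ ÷ 1055.06 J/BTU × 10⁻⁶ m³/cm³ = 0.493722 BTU/cm³

0.4937 BTU/cm³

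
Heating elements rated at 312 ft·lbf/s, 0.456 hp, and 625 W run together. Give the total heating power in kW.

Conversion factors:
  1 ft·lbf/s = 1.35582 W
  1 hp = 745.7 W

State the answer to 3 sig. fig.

1.39 kW

312 ft·lbf/s × 1.35582 = 423.016 W
0.456 hp × 745.7 = 340.039 W
625 W (already W)
Total: 423.016 + 340.039 + 625 = 1388.06 W
In kW: 1388.06 / 1000 = 1.38806 kW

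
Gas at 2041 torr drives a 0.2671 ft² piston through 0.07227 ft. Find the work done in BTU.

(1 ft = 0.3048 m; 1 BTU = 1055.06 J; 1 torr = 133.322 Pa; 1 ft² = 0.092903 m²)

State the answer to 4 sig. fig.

2041 torr → 272110 Pa
0.2671 ft² → 0.0248144 m²
F = P × A = 272110 × 0.0248144 = 6752.25 N
0.07227 ft → 0.0220279 m
W = F × d = 6752.25 × 0.0220279 = 148.738 J
In BTU: 148.738 / 1055.06 = 0.140976 BTU

0.1410 BTU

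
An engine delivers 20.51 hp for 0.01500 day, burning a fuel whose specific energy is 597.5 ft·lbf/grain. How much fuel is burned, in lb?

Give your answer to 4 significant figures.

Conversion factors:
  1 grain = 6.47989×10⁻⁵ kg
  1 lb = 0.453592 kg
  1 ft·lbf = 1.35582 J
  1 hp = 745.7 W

20.51 hp → 15294.3 W
0.01500 day → 1296 s
E = P × t = 15294.3 × 1296 = 1.98214×10⁷ J
597.5 ft·lbf/grain → 1.25018×10⁷ J/kg
m = E / e_s = 1.98214×10⁷ / 1.25018×10⁷ = 1.58548 kg
In lb: 1.58548 / 0.453592 = 3.49539 lb

3.495 lb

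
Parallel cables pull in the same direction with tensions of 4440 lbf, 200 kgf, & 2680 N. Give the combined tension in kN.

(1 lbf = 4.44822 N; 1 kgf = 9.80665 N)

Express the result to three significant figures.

24.4 kN

4440 lbf × 4.44822 → 19750.1 N
200 kgf × 9.80665 → 1961.33 N
2680 N (already N)
Sum: 19750.1 + 1961.33 + 2680 = 24391.4 N
In kN: 24391.4 / 1000 = 24.3914 kN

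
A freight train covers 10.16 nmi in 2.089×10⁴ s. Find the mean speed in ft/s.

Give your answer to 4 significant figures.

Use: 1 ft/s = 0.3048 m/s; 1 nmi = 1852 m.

2.955 ft/s

10.16 nmi × 1852 = 18816.3 m
v = d / t = 18816.3 m / 20890 s = 0.900732 m/s
0.900732 m/s ÷ (0.3048 m/s/ft/s) = 2.95516 ft/s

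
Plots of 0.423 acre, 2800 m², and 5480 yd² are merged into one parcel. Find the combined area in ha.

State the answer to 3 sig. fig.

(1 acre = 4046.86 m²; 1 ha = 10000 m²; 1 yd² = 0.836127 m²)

0.423 acre × 4046.86 = 1711.82 m²
2800 m² (already m²)
5480 yd² × 0.836127 = 4581.98 m²
Total: 1711.82 + 2800 + 4581.98 = 9093.8 m²
In ha: 9093.8 / 10000 = 0.90938 ha

0.909 ha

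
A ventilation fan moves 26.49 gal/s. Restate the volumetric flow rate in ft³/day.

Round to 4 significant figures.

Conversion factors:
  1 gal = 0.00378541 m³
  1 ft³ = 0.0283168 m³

26.49 gal/s × 0.00378541 m³/gal = 0.100276 m³/s
0.100276 m³/s ÷ 0.0283168 m³/ft³ × 86400 s/day = 305961 ft³/day

3.060×10⁵ ft³/day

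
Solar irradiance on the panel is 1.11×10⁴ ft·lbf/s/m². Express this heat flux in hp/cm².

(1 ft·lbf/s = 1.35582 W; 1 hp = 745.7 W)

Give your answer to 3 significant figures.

1.11×10⁴ ft·lbf/s/m² × 1.35582 W/ft·lbf/s = 15049.6 W/m²
15049.6 W/m² ÷ 745.7 W/hp × 0.0001 m²/cm² = 0.00201818 hp/cm²

0.00202 hp/cm²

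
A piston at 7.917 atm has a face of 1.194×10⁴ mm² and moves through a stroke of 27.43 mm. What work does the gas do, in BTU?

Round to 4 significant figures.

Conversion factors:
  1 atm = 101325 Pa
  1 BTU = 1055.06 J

7.917 atm → 802190 Pa
1.194×10⁴ mm² → 0.01194 m²
F = P × A = 802190 × 0.01194 = 9578.15 N
27.43 mm → 0.02743 m
W = F × d = 9578.15 × 0.02743 = 262.729 J
In BTU: 262.729 / 1055.06 = 0.249018 BTU

0.2490 BTU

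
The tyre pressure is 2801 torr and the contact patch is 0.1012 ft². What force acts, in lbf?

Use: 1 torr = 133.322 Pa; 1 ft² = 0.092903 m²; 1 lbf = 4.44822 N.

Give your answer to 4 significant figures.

789.3 lbf

2801 torr × 133.322 = 373435 Pa
0.1012 ft² × 0.092903 = 0.00940178 m²
F = P × A = 373435 Pa × 0.00940178 m² = 3510.95 N
3510.95 N ÷ (4.44822 N/lbf) = 789.293 lbf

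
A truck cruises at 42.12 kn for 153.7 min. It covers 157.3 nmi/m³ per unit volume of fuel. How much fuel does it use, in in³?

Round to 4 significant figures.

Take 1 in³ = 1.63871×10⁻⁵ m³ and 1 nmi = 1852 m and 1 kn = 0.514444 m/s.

4.186×10⁴ in³

42.12 kn → 21.6684 m/s
153.7 min → 9222 s
d = v × t = 21.6684 × 9222 = 199826 m
157.3 nmi/m³ → 291320 m/m³
V = d / (distance per unit fuel) = 199826 / 291320 = 0.685933 m³
In in³: 0.685933 / 1.63871×10⁻⁵ = 41858.1 in³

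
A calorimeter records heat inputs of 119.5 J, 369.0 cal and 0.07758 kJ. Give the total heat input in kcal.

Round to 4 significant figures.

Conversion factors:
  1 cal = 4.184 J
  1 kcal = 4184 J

0.4161 kcal

119.5 J (already J)
369.0 cal × 4.184 = 1543.9 J
0.07758 kJ × 1000 = 77.58 J
Sum: 119.5 + 1543.9 + 77.58 = 1740.98 J
In kcal: 1740.98 / 4184 = 0.416104 kcal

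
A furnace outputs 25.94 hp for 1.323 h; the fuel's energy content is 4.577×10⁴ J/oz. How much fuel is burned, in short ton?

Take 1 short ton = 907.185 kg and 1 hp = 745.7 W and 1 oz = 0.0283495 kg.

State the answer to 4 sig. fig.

0.06290 short ton

25.94 hp → 19343.5 W
1.323 h → 4762.8 s
E = P × t = 19343.5 × 4762.8 = 9.21292×10⁷ J
4.577×10⁴ J/oz → 1.61449×10⁶ J/kg
m = E / e_s = 9.21292×10⁷ / 1.61449×10⁶ = 57.064 kg
In short ton: 57.064 / 907.185 = 0.0629023 short ton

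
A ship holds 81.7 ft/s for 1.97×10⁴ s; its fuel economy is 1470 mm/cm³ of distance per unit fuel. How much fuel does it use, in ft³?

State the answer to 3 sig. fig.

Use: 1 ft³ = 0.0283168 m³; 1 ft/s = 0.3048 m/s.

11.8 ft³

81.7 ft/s → 24.9022 m/s
d = v × t = 24.9022 × 19700 = 490573 m
1470 mm/cm³ → 1.47×10⁶ m/m³
V = d / (distance per unit fuel) = 490573 / 1.47×10⁶ = 0.333723 m³
In ft³: 0.333723 / 0.0283168 = 11.7853 ft³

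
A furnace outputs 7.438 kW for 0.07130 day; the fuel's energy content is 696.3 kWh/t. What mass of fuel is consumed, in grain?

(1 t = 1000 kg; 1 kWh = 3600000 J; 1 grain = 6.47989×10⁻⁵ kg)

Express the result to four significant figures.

2.821×10⁵ grain

7.438 kW → 7438 W
0.07130 day → 6160.32 s
E = P × t = 7438 × 6160.32 = 4.58205×10⁷ J
696.3 kWh/t → 2.50668×10⁶ J/kg
m = E / e_s = 4.58205×10⁷ / 2.50668×10⁶ = 18.2794 kg
In grain: 18.2794 / 6.47989×10⁻⁵ = 282094 grain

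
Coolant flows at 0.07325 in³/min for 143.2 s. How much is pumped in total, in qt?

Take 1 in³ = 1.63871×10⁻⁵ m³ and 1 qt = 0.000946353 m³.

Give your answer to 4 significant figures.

0.07325 in³/min → 2.00059×10⁻⁸ m³/s
V = Q × t = 2.00059×10⁻⁸ × 143.2 = 2.86484×10⁻⁶ m³
In qt: 2.86484×10⁻⁶ / 0.000946353 = 0.00302724 qt

0.003027 qt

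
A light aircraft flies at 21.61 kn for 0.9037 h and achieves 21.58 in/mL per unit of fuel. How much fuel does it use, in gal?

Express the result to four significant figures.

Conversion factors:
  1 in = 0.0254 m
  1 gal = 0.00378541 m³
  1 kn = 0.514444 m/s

21.61 kn → 11.1171 m/s
0.9037 h → 3253.32 s
d = v × t = 11.1171 × 3253.32 = 36167.5 m
21.58 in/mL → 548132 m/m³
V = d / (distance per unit fuel) = 36167.5 / 548132 = 0.0659832 m³
In gal: 0.0659832 / 0.00378541 = 17.4309 gal

17.43 gal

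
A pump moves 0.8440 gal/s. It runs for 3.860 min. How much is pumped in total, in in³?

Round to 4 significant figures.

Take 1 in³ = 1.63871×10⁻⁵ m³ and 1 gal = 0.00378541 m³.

0.8440 gal/s → 0.00319489 m³/s
3.860 min → 231.6 s
V = Q × t = 0.00319489 × 231.6 = 0.739937 m³
In in³: 0.739937 / 1.63871×10⁻⁵ = 45153.6 in³

4.515×10⁴ in³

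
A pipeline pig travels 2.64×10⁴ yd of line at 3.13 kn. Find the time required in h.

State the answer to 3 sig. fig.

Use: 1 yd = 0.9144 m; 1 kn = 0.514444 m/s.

4.16 h

2.64×10⁴ yd × 0.9144 → 24140.2 m
3.13 kn × 0.514444 → 1.61021 m/s
t = d / v = 24140.2 m / 1.61021 m/s = 14992 s
14992 s ÷ (3600 s/h) = 4.16444 h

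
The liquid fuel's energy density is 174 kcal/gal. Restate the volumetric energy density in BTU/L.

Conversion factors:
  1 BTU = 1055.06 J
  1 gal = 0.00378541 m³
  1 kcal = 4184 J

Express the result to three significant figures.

174 kcal/gal × 4184 J/kcal ÷ 0.00378541 m³/gal = 1.92322×10⁸ J/m³
1.92322×10⁸ J/m³ ÷ 1055.06 J/BTU × 0.001 m³/L = 182.285 BTU/L

182 BTU/L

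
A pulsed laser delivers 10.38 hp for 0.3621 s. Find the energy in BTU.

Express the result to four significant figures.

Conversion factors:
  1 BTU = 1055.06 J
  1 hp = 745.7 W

10.38 hp × 745.7 = 7740.37 W
E = P × t = 7740.37 W × 0.3621 s = 2802.79 J
2802.79 J ÷ (1055.06 J/BTU) = 2.65652 BTU

2.657 BTU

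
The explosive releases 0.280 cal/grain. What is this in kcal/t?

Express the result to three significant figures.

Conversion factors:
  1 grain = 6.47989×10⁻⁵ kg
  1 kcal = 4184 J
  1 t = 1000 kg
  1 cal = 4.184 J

4320 kcal/t

0.280 cal/grain × 4.184 J/cal ÷ 6.47989×10⁻⁵ kg/grain = 18079.3 J/kg
18079.3 J/kg ÷ 4184 J/kcal × 1000 kg/t = 4321.06 kcal/t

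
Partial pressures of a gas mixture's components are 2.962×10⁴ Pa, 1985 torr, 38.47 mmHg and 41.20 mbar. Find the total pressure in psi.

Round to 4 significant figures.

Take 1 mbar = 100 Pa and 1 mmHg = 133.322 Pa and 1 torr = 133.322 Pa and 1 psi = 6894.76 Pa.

2.962×10⁴ Pa (already Pa)
1985 torr × 133.322 = 264644 Pa
38.47 mmHg × 133.322 = 5128.9 Pa
41.20 mbar × 100 = 4120 Pa
Combined: 29620 + 264644 + 5128.9 + 4120 = 303513 Pa
In psi: 303513 / 6894.76 = 44.0208 psi

44.02 psi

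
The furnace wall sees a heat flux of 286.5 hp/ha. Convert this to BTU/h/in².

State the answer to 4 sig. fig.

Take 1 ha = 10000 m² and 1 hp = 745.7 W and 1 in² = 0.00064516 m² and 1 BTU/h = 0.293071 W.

286.5 hp/ha × 745.7 W/hp ÷ 10000 m²/ha = 21.3643 W/m²
21.3643 W/m² ÷ 0.293071 W/BTU/h × 0.00064516 m²/in² = 0.0470309 BTU/h/in²

0.04703 BTU/h/in²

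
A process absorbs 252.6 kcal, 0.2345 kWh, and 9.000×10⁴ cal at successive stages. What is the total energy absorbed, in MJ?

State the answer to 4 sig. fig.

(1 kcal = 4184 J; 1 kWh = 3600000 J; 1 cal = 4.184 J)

2.278 MJ

252.6 kcal × 4184 = 1.05688×10⁶ J
0.2345 kWh × 3600000 = 844200 J
9.000×10⁴ cal × 4.184 = 376560 J
Combined: 1.05688×10⁶ + 844200 + 376560 = 2.27764×10⁶ J
In MJ: 2.27764×10⁶ / 1000000 = 2.27764 MJ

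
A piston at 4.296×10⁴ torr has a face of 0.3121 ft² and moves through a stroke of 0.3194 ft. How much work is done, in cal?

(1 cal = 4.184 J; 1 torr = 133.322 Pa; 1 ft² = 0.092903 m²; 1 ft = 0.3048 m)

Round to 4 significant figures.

4.296×10⁴ torr → 5.72751×10⁶ Pa
0.3121 ft² → 0.028995 m²
F = P × A = 5.72751×10⁶ × 0.028995 = 166069 N
0.3194 ft → 0.0973531 m
W = F × d = 166069 × 0.0973531 = 16167.3 J
In cal: 16167.3 / 4.184 = 3864.08 cal

3864 cal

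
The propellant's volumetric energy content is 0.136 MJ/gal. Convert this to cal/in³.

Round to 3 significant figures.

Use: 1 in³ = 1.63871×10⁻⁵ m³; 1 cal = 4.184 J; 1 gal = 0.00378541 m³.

0.136 MJ/gal × 1000000 J/MJ ÷ 0.00378541 m³/gal = 3.59274×10⁷ J/m³
3.59274×10⁷ J/m³ ÷ 4.184 J/cal × 1.63871×10⁻⁵ m³/in³ = 140.714 cal/in³

141 cal/in³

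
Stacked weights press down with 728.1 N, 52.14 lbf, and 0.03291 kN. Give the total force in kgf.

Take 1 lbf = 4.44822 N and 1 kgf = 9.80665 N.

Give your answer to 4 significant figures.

728.1 N (already N)
52.14 lbf × 4.44822 → 231.93 N
0.03291 kN × 1000 → 32.91 N
Sum: 728.1 + 231.93 + 32.91 = 992.94 N
In kgf: 992.94 / 9.80665 = 101.252 kgf

101.3 kgf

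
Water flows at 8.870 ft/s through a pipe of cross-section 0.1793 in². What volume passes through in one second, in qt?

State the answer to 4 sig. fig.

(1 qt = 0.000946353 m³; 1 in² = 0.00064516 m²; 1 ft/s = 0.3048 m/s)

8.870 ft/s × 0.3048 → 2.70358 m/s
0.1793 in² × 0.00064516 → 1.15677×10⁻⁴ m²
V = v × A × t = 2.70358 m/s × 1.15677×10⁻⁴ m² × 1 s = 3.12742×10⁻⁴ m³
3.12742×10⁻⁴ m³ ÷ (0.000946353 m³/qt) = 0.330471 qt

0.3305 qt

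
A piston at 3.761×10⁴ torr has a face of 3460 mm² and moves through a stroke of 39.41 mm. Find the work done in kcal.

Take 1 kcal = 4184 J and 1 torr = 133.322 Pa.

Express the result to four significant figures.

3.761×10⁴ torr → 5.01424×10⁶ Pa
3460 mm² → 0.00346 m²
F = P × A = 5.01424×10⁶ × 0.00346 = 17349.3 N
39.41 mm → 0.03941 m
W = F × d = 17349.3 × 0.03941 = 683.736 J
In kcal: 683.736 / 4184 = 0.163417 kcal

0.1634 kcal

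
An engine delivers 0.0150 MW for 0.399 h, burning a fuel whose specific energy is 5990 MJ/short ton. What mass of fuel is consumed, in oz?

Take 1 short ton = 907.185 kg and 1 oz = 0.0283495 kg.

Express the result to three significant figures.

115 oz

0.0150 MW → 15000 W
0.399 h → 1436.4 s
E = P × t = 15000 × 1436.4 = 2.1546×10⁷ J
5990 MJ/short ton → 6.60284×10⁶ J/kg
m = E / e_s = 2.1546×10⁷ / 6.60284×10⁶ = 3.26314 kg
In oz: 3.26314 / 0.0283495 = 115.104 oz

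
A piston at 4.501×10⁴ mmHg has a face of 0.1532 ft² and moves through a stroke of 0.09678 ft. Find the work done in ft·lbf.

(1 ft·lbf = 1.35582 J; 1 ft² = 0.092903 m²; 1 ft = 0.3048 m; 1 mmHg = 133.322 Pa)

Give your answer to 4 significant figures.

1858 ft·lbf

4.501×10⁴ mmHg → 6.00082×10⁶ Pa
0.1532 ft² → 0.0142327 m²
F = P × A = 6.00082×10⁶ × 0.0142327 = 85407.9 N
0.09678 ft → 0.0294985 m
W = F × d = 85407.9 × 0.0294985 = 2519.4 J
In ft·lbf: 2519.4 / 1.35582 = 1858.21 ft·lbf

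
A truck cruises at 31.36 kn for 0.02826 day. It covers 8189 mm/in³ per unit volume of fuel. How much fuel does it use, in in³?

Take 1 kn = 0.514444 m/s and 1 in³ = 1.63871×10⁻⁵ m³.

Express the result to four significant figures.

4810 in³

31.36 kn → 16.133 m/s
0.02826 day → 2441.66 s
d = v × t = 16.133 × 2441.66 = 39391.3 m
8189 mm/in³ → 499722 m/m³
V = d / (distance per unit fuel) = 39391.3 / 499722 = 0.0788264 m³
In in³: 0.0788264 / 1.63871×10⁻⁵ = 4810.27 in³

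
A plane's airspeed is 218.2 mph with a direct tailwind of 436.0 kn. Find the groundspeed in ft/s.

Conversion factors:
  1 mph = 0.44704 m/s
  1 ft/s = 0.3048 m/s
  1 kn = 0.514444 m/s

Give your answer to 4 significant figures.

218.2 mph × 0.44704 → 97.5441 m/s
436.0 kn × 0.514444 → 224.298 m/s
Total: 97.5441 + 224.298 = 321.842 m/s
In ft/s: 321.842 / 0.3048 = 1055.91 ft/s

1056 ft/s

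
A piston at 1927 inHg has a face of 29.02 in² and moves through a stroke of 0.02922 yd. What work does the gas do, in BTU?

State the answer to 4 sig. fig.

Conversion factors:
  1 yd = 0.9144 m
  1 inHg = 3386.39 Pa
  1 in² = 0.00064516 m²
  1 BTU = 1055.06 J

3.094 BTU

1927 inHg → 6.52557×10⁶ Pa
29.02 in² → 0.0187225 m²
F = P × A = 6.52557×10⁶ × 0.0187225 = 122175 N
0.02922 yd → 0.0267188 m
W = F × d = 122175 × 0.0267188 = 3264.37 J
In BTU: 3264.37 / 1055.06 = 3.09401 BTU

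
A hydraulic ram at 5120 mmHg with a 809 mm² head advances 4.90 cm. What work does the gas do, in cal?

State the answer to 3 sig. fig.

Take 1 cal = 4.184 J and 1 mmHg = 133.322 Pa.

5120 mmHg → 682609 Pa
809 mm² → 8.09×10⁻⁴ m²
F = P × A = 682609 × 8.09×10⁻⁴ = 552.231 N
4.90 cm → 0.049 m
W = F × d = 552.231 × 0.049 = 27.0593 J
In cal: 27.0593 / 4.184 = 6.46733 cal

6.47 cal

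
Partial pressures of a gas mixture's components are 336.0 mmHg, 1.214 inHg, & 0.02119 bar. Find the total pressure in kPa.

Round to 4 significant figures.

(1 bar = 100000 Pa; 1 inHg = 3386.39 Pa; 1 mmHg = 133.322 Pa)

51.03 kPa

336.0 mmHg × 133.322 = 44796.2 Pa
1.214 inHg × 3386.39 = 4111.08 Pa
0.02119 bar × 100000 = 2119 Pa
Combined: 44796.2 + 4111.08 + 2119 = 51026.3 Pa
In kPa: 51026.3 / 1000 = 51.0263 kPa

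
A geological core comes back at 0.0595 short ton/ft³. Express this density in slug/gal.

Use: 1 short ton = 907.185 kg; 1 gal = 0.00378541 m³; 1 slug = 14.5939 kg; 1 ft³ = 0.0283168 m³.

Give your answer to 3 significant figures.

0.0595 short ton/ft³ × 907.185 kg/short ton ÷ 0.0283168 m³/ft³ = 1906.2 kg/m³
1906.2 kg/m³ ÷ 14.5939 kg/slug × 0.00378541 m³/gal = 0.494436 slug/gal

0.494 slug/gal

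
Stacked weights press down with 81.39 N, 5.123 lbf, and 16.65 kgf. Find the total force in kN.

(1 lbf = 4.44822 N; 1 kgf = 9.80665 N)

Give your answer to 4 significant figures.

81.39 N (already N)
5.123 lbf × 4.44822 = 22.7882 N
16.65 kgf × 9.80665 = 163.281 N
Total: 81.39 + 22.7882 + 163.281 = 267.459 N
In kN: 267.459 / 1000 = 0.267459 kN

0.2675 kN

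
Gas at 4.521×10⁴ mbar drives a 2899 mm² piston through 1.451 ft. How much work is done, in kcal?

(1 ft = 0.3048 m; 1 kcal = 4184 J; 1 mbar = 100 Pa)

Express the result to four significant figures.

4.521×10⁴ mbar → 4.521×10⁶ Pa
2899 mm² → 0.002899 m²
F = P × A = 4.521×10⁶ × 0.002899 = 13106.4 N
1.451 ft → 0.442265 m
W = F × d = 13106.4 × 0.442265 = 5796.5 J
In kcal: 5796.5 / 4184 = 1.3854 kcal

1.385 kcal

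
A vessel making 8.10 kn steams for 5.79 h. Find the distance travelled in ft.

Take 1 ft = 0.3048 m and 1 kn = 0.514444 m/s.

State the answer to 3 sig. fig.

2.85×10⁵ ft

8.10 kn × 0.514444 → 4.167 m/s
5.79 h × 3600 → 20844 s
d = v × t = 4.167 m/s × 20844 s = 86856.9 m
86856.9 m ÷ (0.3048 m/ft) = 284964 ft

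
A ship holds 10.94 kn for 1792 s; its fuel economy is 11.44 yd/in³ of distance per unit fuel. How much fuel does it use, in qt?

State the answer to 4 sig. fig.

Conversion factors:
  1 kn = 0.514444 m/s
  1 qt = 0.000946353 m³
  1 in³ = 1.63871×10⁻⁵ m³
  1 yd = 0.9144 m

16.69 qt

10.94 kn → 5.62802 m/s
d = v × t = 5.62802 × 1792 = 10085.4 m
11.44 yd/in³ → 638352 m/m³
V = d / (distance per unit fuel) = 10085.4 / 638352 = 0.0157991 m³
In qt: 0.0157991 / 0.000946353 = 16.6947 qt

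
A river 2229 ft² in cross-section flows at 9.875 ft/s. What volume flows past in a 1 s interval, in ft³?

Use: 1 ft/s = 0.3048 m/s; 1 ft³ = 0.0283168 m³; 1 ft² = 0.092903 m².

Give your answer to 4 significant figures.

9.875 ft/s × 0.3048 → 3.0099 m/s
2229 ft² × 0.092903 → 207.081 m²
V = v × A × t = 3.0099 m/s × 207.081 m² × 1 s = 623.293 m³
623.293 m³ ÷ (0.0283168 m³/ft³) = 22011.4 ft³

2.201×10⁴ ft³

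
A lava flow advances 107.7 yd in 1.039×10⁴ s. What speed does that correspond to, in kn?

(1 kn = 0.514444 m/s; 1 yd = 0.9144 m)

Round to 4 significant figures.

0.01842 kn

107.7 yd × 0.9144 → 98.4809 m
v = d / t = 98.4809 m / 10390 s = 0.00947843 m/s
0.00947843 m/s ÷ (0.514444 m/s/kn) = 0.0184246 kn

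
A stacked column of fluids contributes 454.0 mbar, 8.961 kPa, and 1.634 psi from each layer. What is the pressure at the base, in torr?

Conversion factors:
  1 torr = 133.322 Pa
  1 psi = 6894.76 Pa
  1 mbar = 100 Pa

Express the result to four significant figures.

454.0 mbar × 100 = 45400 Pa
8.961 kPa × 1000 = 8961 Pa
1.634 psi × 6894.76 = 11266 Pa
Combined: 45400 + 8961 + 11266 = 65627 Pa
In torr: 65627 / 133.322 = 492.244 torr

492.2 torr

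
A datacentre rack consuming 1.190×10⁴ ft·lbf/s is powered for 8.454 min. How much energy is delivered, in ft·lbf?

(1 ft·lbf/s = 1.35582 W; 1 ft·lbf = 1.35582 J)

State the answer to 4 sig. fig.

6.036×10⁶ ft·lbf

1.190×10⁴ ft·lbf/s × 1.35582 → 16134.3 W
8.454 min × 60 → 507.24 s
E = P × t = 16134.3 W × 507.24 s = 8.18396×10⁶ J
8.18396×10⁶ J ÷ (1.35582 J/ft·lbf) = 6.03617×10⁶ ft·lbf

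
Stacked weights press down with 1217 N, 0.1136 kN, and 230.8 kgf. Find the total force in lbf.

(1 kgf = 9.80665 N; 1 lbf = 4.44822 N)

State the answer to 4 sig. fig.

808.0 lbf

1217 N (already N)
0.1136 kN × 1000 = 113.6 N
230.8 kgf × 9.80665 = 2263.37 N
Total: 1217 + 113.6 + 2263.37 = 3593.97 N
In lbf: 3593.97 / 4.44822 = 807.957 lbf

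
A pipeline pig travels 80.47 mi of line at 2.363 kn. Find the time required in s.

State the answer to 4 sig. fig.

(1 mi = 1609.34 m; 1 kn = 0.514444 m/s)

1.065×10⁵ s

80.47 mi × 1609.34 → 129504 m
2.363 kn × 0.514444 → 1.21563 m/s
t = d / v = 129504 m / 1.21563 m/s = 106532 s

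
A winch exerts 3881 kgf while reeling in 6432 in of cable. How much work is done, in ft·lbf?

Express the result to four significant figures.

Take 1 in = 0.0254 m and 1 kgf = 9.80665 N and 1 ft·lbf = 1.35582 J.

3881 kgf × 9.80665 → 38059.6 N
6432 in × 0.0254 → 163.373 m
W = F × d = 38059.6 N × 163.373 m = 6.21791×10⁶ J
6.21791×10⁶ J ÷ (1.35582 J/ft·lbf) = 4.58609×10⁶ ft·lbf

4.586×10⁶ ft·lbf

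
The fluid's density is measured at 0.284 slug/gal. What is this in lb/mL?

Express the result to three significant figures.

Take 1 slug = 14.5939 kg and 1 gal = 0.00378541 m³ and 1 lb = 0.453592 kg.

0.00241 lb/mL

0.284 slug/gal × 14.5939 kg/slug ÷ 0.00378541 m³/gal = 1094.91 kg/m³
1094.91 kg/m³ ÷ 0.453592 kg/lb × 10⁻⁶ m³/mL = 0.00241387 lb/mL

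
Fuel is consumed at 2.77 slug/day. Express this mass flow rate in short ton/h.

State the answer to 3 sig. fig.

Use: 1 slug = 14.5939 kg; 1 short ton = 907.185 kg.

0.00186 short ton/h

2.77 slug/day × 14.5939 kg/slug ÷ 86400 s/day = 4.67883×10⁻⁴ kg/s
4.67883×10⁻⁴ kg/s ÷ 907.185 kg/short ton × 3600 s/h = 0.00185671 short ton/h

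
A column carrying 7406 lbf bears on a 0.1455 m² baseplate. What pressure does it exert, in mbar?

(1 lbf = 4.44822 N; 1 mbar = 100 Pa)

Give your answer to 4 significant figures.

2264 mbar

7406 lbf × 4.44822 → 32943.5 N
P = F / A = 32943.5 N / 0.1455 m² = 226416 Pa
226416 Pa ÷ (100 Pa/mbar) = 2264.16 mbar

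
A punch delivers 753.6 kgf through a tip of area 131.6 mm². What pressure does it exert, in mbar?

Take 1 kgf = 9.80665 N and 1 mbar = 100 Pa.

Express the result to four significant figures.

753.6 kgf × 9.80665 = 7390.29 N
131.6 mm² × 10⁻⁶ = 1.316×10⁻⁴ m²
P = F / A = 7390.29 N / 1.316×10⁻⁴ m² = 5.61572×10⁷ Pa
5.61572×10⁷ Pa ÷ (100 Pa/mbar) = 561572 mbar

5.616×10⁵ mbar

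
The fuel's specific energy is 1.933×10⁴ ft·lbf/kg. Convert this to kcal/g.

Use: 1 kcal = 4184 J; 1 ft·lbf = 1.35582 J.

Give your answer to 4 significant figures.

0.006264 kcal/g

1.933×10⁴ ft·lbf/kg × 1.35582 J/ft·lbf = 26208 J/kg
26208 J/kg ÷ 4184 J/kcal × 0.001 kg/g = 0.00626386 kcal/g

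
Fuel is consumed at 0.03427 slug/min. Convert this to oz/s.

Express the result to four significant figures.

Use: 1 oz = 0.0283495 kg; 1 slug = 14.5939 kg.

0.03427 slug/min × 14.5939 kg/slug ÷ 60 s/min = 0.00833555 kg/s
0.00833555 kg/s ÷ 0.0283495 kg/oz = 0.294028 oz/s

0.2940 oz/s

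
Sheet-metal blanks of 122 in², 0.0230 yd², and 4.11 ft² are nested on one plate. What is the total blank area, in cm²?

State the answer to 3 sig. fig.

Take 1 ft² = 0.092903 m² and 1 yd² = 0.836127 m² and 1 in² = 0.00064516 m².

122 in² × 0.00064516 → 0.0787095 m²
0.0230 yd² × 0.836127 → 0.0192309 m²
4.11 ft² × 0.092903 → 0.381831 m²
Sum: 0.0787095 + 0.0192309 + 0.381831 = 0.479771 m²
In cm²: 0.479771 / 0.0001 = 4797.71 cm²

4800 cm²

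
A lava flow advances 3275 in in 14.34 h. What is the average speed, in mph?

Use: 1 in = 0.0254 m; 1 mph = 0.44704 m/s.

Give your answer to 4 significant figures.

0.003605 mph

3275 in × 0.0254 → 83.185 m
14.34 h × 3600 → 51624 s
v = d / t = 83.185 m / 51624 s = 0.00161136 m/s
0.00161136 m/s ÷ (0.44704 m/s/mph) = 0.00360451 mph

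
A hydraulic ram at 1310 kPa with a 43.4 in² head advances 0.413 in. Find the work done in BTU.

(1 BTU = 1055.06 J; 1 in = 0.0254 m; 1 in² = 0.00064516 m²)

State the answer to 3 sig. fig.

0.365 BTU

1310 kPa → 1.31×10⁶ Pa
43.4 in² → 0.0279999 m²
F = P × A = 1.31×10⁶ × 0.0279999 = 36679.9 N
0.413 in → 0.0104902 m
W = F × d = 36679.9 × 0.0104902 = 384.779 J
In BTU: 384.779 / 1055.06 = 0.364699 BTU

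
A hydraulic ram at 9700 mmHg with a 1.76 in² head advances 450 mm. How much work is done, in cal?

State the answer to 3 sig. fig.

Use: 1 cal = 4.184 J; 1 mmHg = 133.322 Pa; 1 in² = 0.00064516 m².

158 cal

9700 mmHg → 1.29322×10⁶ Pa
1.76 in² → 0.00113548 m²
F = P × A = 1.29322×10⁶ × 0.00113548 = 1468.43 N
450 mm → 0.45 m
W = F × d = 1468.43 × 0.45 = 660.794 J
In cal: 660.794 / 4.184 = 157.934 cal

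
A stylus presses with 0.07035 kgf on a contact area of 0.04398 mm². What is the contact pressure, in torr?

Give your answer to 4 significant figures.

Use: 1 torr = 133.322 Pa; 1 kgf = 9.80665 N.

0.07035 kgf × 9.80665 = 0.689898 N
0.04398 mm² × 10⁻⁶ = 4.398×10⁻⁸ m²
P = F / A = 0.689898 N / 4.398×10⁻⁸ m² = 1.56866×10⁷ Pa
1.56866×10⁷ Pa ÷ (133.322 Pa/torr) = 117660 torr

1.177×10⁵ torr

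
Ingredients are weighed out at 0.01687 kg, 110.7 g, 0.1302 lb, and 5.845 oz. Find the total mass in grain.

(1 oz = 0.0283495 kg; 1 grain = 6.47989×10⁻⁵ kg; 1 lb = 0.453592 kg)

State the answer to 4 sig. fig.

5437 grain

0.01687 kg (already kg)
110.7 g × 0.001 = 0.1107 kg
0.1302 lb × 0.453592 = 0.0590577 kg
5.845 oz × 0.0283495 = 0.165703 kg
Total: 0.01687 + 0.1107 + 0.0590577 + 0.165703 = 0.352331 kg
In grain: 0.352331 / 6.47989×10⁻⁵ = 5437.3 grain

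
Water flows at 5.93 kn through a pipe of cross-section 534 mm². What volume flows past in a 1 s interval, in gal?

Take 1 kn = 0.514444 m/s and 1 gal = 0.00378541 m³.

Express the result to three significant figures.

5.93 kn × 0.514444 → 3.05065 m/s
534 mm² × 10⁻⁶ → 5.34×10⁻⁴ m²
V = v × A × t = 3.05065 m/s × 5.34×10⁻⁴ m² × 1 s = 0.00162905 m³
0.00162905 m³ ÷ (0.00378541 m³/gal) = 0.43035 gal

0.430 gal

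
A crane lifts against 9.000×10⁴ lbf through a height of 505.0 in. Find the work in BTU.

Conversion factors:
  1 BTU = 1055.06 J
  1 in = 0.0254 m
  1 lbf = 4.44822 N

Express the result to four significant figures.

4867 BTU

9.000×10⁴ lbf × 4.44822 = 400340 N
505.0 in × 0.0254 = 12.827 m
W = F × d = 400340 N × 12.827 m = 5.13516×10⁶ J
5.13516×10⁶ J ÷ (1055.06 J/BTU) = 4867.17 BTU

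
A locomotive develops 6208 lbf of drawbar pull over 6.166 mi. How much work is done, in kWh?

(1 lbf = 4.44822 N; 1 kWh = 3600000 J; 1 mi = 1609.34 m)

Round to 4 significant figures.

6208 lbf × 4.44822 = 27614.5 N
6.166 mi × 1609.34 = 9923.19 m
W = F × d = 27614.5 N × 9923.19 m = 2.74024×10⁸ J
2.74024×10⁸ J ÷ (3600000 J/kWh) = 76.1178 kWh

76.12 kWh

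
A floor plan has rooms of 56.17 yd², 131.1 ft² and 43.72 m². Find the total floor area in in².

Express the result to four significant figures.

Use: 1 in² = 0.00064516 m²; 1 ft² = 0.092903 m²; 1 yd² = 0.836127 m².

56.17 yd² × 0.836127 = 46.9653 m²
131.1 ft² × 0.092903 = 12.1796 m²
43.72 m² (already m²)
Combined: 46.9653 + 12.1796 + 43.72 = 102.865 m²
In in²: 102.865 / 0.00064516 = 159441 in²

1.594×10⁵ in²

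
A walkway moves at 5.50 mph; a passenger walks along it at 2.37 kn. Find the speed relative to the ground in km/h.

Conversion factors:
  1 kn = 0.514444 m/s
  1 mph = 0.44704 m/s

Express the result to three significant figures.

13.2 km/h

5.50 mph × 0.44704 → 2.45872 m/s
2.37 kn × 0.514444 → 1.21923 m/s
Total: 2.45872 + 1.21923 = 3.67795 m/s
In km/h: 3.67795 / (1/3.6) = 13.2406 km/h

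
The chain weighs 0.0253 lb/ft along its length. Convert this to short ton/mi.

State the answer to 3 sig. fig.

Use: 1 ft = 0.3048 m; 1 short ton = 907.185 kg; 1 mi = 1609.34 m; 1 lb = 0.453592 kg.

0.0668 short ton/mi

0.0253 lb/ft × 0.453592 kg/lb ÷ 0.3048 m/ft = 0.0376505 kg/m
0.0376505 kg/m ÷ 907.185 kg/short ton × 1609.34 m/mi = 0.0667917 short ton/mi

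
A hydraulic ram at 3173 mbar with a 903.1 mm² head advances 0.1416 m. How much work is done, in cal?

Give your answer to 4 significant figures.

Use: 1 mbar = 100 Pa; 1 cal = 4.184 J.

9.698 cal

3173 mbar → 317300 Pa
903.1 mm² → 9.031×10⁻⁴ m²
F = P × A = 317300 × 9.031×10⁻⁴ = 286.554 N
W = F × d = 286.554 × 0.1416 = 40.576 J
In cal: 40.576 / 4.184 = 9.6979 cal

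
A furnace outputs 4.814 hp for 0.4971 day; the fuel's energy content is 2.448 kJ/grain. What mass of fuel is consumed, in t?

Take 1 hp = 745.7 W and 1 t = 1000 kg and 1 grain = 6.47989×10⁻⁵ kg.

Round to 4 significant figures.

0.004081 t

4.814 hp → 3589.8 W
0.4971 day → 42949.4 s
E = P × t = 3589.8 × 42949.4 = 1.5418×10⁸ J
2.448 kJ/grain → 3.77784×10⁷ J/kg
m = E / e_s = 1.5418×10⁸ / 3.77784×10⁷ = 4.08117 kg
In t: 4.08117 / 1000 = 0.00408117 t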